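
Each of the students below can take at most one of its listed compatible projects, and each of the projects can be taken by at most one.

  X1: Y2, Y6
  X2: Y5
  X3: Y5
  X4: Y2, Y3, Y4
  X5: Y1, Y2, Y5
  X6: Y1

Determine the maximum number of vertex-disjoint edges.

Unit-capacity flow: source→left, listed edges, right→sink; max matching = max flow.
Augmenting path X1→Y2 (+1); matched 1.
Augmenting path X2→Y5 (+1); matched 2.
Augmenting path X4→Y3 (+1); matched 3.
Augmenting path X5→Y1 (+1); matched 4.
Augmenting path X6→Y1→X5→Y2→X1→Y6 (+1); matched 5.
No augmenting path remains; maximum matching = 5.
König certificate: {X1, X4, X5, X6, Y5} is a vertex cover of size 5 (every listed pair touches it), so no matching can be larger.

5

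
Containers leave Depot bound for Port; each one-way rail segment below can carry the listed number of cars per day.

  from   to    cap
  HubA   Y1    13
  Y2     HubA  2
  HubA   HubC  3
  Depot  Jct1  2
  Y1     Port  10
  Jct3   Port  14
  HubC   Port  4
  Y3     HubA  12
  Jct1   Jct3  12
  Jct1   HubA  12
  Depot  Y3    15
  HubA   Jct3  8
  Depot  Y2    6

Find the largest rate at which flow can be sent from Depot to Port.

16

Augment Depot→Jct1→Jct3→Port: bottleneck 2, flow now 2.
Augment Depot→Y2→HubA→Y1→Port: bottleneck 2, flow now 4.
Augment Depot→Y3→HubA→Y1→Port: bottleneck 8, flow now 12.
Augment Depot→Y3→HubA→HubC→Port: bottleneck 3, flow now 15.
Augment Depot→Y3→HubA→Jct3→Port: bottleneck 1, flow now 16.
No augmenting path remains; maximum flow = 16.
In the residual graph, reachable from Depot: {Depot, Y2, Y3}.
Min-cut edges: Depot→Jct1 (2), Y2→HubA (2), Y3→HubA (12); capacity 2 + 2 + 12 = 16.
This cut is saturated, so no flow can exceed 16.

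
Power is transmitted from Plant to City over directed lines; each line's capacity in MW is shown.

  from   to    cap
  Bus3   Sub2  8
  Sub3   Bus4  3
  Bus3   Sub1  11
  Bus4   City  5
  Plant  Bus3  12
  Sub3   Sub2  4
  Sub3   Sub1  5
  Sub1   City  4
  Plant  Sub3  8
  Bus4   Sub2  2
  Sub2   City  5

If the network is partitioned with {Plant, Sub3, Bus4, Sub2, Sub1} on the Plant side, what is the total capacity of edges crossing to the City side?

26

Edges leaving {Plant, Sub3, Bus4, Sub2, Sub1}: Plant→Bus3 (12), Bus4→City (5), Sub2→City (5), Sub1→City (4).
Cut capacity = 12 + 5 + 5 + 4 = 26.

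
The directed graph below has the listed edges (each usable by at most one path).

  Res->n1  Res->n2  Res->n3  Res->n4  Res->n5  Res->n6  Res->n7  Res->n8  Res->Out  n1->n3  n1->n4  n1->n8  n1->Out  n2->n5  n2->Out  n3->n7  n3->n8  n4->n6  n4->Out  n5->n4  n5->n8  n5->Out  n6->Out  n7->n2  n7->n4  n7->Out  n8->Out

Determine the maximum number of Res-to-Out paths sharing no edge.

Assign every edge capacity 1; by Menger, the answer equals the max flow.
Path Res→Out (+1); total 1.
Path Res→n1→Out (+1); total 2.
Path Res→n2→Out (+1); total 3.
Path Res→n4→Out (+1); total 4.
Path Res→n5→Out (+1); total 5.
Path Res→n6→Out (+1); total 6.
Path Res→n7→Out (+1); total 7.
Path Res→n8→Out (+1); total 8.
No residual Res→Out path; max flow = 8.
Certifying cut of size 8: {Res→Out, Res→n1, n2→Out, n4→Out, n5→Out, n6→Out, n7→Out, n8→Out}.

8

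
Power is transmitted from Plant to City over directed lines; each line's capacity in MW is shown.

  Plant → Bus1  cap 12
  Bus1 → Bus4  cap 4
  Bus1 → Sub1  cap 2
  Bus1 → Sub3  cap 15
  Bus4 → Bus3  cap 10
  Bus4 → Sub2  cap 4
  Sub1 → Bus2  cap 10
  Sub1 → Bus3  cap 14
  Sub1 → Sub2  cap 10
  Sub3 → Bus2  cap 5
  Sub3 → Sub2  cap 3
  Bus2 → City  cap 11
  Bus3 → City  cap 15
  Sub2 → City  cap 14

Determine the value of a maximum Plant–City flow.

Augment Plant→Bus1→Bus4→Bus3→City: bottleneck 4, flow now 4.
Augment Plant→Bus1→Sub1→Bus2→City: bottleneck 2, flow now 6.
Augment Plant→Bus1→Sub3→Bus2→City: bottleneck 5, flow now 11.
Augment Plant→Bus1→Sub3→Sub2→City: bottleneck 1, flow now 12.
No augmenting path remains; maximum flow = 12.
In the residual graph, reachable from Plant: {Plant}.
Min-cut edges: Plant→Bus1 (12); capacity 12 = 12.
This cut is saturated, so no flow can exceed 12.

12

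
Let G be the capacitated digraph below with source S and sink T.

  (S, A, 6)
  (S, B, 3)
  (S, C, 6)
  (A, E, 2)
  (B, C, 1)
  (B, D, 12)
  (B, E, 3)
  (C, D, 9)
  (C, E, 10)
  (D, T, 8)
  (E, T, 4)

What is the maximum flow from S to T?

Augment S→A→E→T: bottleneck 2, flow now 2.
Augment S→B→D→T: bottleneck 3, flow now 5.
Augment S→C→D→T: bottleneck 5, flow now 10.
Augment S→C→E→T: bottleneck 1, flow now 11.
No augmenting path remains; maximum flow = 11.
In the residual graph, reachable from S: {S, A}.
Min-cut edges: S→B (3), S→C (6), A→E (2); capacity 3 + 6 + 2 = 11.
This cut is saturated, so no flow can exceed 11.

11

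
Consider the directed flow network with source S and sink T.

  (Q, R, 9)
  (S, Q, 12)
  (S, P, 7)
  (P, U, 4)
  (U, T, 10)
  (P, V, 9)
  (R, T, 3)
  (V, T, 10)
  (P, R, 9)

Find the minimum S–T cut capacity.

10

Augment S→P→R→T: bottleneck 3, flow now 3.
Augment S→P→U→T: bottleneck 4, flow now 7.
Augment S→Q→R→P→V→T: bottleneck 3, flow now 10. (uses reverse residual edge)
No augmenting path remains; maximum flow = 10.
By max-flow min-cut, the minimum cut capacity equals the max flow.
In the residual graph, reachable from S: {S, Q, R}.
Min-cut edges: S→P (7), R→T (3); capacity 7 + 3 = 10.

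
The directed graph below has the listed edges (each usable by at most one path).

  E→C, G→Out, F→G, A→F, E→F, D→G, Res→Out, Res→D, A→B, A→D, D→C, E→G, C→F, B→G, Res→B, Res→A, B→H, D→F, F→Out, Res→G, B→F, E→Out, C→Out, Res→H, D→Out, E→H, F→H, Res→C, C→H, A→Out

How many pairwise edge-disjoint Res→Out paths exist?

6

Assign every edge capacity 1; by Menger, the answer equals the max flow.
Path Res→Out (+1); total 1.
Path Res→A→Out (+1); total 2.
Path Res→C→Out (+1); total 3.
Path Res→D→Out (+1); total 4.
Path Res→G→Out (+1); total 5.
Path Res→B→F→Out (+1); total 6.
No residual Res→Out path; max flow = 6.
Certifying cut of size 6: {Res→A, Res→B, Res→C, Res→D, Res→G, Res→Out}.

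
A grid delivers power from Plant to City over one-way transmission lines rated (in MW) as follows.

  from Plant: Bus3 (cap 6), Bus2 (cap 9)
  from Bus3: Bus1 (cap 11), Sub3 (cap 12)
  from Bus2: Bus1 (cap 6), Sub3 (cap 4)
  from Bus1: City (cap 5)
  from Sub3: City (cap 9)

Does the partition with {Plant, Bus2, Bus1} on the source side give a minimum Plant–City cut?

Given cut capacity: 6 + 4 + 5 = 15.
Augment Plant→Bus3→Bus1→City: bottleneck 5, flow now 5.
Augment Plant→Bus3→Sub3→City: bottleneck 1, flow now 6.
Augment Plant→Bus2→Sub3→City: bottleneck 4, flow now 10.
Augment Plant→Bus2→Bus1→Bus3→Sub3→City: bottleneck 4, flow now 14. (uses reverse residual edge)
No augmenting path remains; maximum flow = 14.
In the residual graph, reachable from Plant: {Plant, Bus3, Bus2, Bus1, Sub3}.
Min-cut edges: Bus1→City (5), Sub3→City (9); capacity 5 + 9 = 14.
Cut capacity 15 exceeds the max flow 14, so it is not minimum.

No — its capacity is 15, but the minimum cut has capacity 14.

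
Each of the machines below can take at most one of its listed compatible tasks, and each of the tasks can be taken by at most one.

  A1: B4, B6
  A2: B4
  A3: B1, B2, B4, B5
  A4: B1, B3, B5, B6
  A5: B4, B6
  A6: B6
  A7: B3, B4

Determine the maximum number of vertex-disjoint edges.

Unit-capacity flow: source→left, listed edges, right→sink; max matching = max flow.
Augmenting path A1→B4 (+1); matched 1.
Augmenting path A3→B1 (+1); matched 2.
Augmenting path A4→B3 (+1); matched 3.
Augmenting path A5→B6 (+1); matched 4.
Augmenting path A7→B3→A4→B5 (+1); matched 5.
No augmenting path remains; maximum matching = 5.
König certificate: {A3, A4, A7, B4, B6} is a vertex cover of size 5 (every listed pair touches it), so no matching can be larger.

5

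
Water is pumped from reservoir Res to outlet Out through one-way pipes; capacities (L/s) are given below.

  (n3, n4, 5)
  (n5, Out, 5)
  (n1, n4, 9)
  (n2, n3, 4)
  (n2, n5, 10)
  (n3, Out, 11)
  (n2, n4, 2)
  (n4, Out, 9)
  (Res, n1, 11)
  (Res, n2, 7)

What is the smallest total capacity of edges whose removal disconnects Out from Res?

16

Augment Res→n1→n4→Out: bottleneck 9, flow now 9.
Augment Res→n2→n3→Out: bottleneck 4, flow now 13.
Augment Res→n2→n5→Out: bottleneck 3, flow now 16.
No augmenting path remains; maximum flow = 16.
By max-flow min-cut, the minimum cut capacity equals the max flow.
In the residual graph, reachable from Res: {Res, n1}.
Min-cut edges: Res→n2 (7), n1→n4 (9); capacity 7 + 9 = 16.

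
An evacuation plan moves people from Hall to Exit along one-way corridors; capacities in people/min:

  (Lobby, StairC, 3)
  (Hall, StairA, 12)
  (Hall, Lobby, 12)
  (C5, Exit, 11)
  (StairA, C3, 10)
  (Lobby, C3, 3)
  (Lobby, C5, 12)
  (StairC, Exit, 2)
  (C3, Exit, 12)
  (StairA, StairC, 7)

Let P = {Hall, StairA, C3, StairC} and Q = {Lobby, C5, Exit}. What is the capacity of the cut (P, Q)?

26

Edges leaving {Hall, StairA, C3, StairC}: Hall→Lobby (12), C3→Exit (12), StairC→Exit (2).
Cut capacity = 12 + 12 + 2 = 26.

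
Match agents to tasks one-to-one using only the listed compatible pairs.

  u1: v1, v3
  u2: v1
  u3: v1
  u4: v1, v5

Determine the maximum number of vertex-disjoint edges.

3

Unit-capacity flow: source→left, listed edges, right→sink; max matching = max flow.
Augmenting path u1→v1 (+1); matched 1.
Augmenting path u4→v5 (+1); matched 2.
Augmenting path u2→v1→u1→v3 (+1); matched 3.
No augmenting path remains; maximum matching = 3.
König certificate: {u1, u4, v1} is a vertex cover of size 3 (every listed pair touches it), so no matching can be larger.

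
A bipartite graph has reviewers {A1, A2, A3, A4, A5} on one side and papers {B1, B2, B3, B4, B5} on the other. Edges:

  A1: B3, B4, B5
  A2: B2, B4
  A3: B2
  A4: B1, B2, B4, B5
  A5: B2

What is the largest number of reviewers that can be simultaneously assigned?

4

Unit-capacity flow: source→left, listed edges, right→sink; max matching = max flow.
Augmenting path A1→B3 (+1); matched 1.
Augmenting path A2→B2 (+1); matched 2.
Augmenting path A4→B1 (+1); matched 3.
Augmenting path A3→B2→A2→B4 (+1); matched 4.
No augmenting path remains; maximum matching = 4.
König certificate: {A1, A2, A4, B2} is a vertex cover of size 4 (every listed pair touches it), so no matching can be larger.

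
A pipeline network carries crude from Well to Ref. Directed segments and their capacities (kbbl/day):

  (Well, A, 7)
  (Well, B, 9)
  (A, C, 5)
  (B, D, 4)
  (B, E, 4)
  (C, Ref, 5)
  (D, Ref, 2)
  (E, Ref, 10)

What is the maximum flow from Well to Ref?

11

Augment Well→A→C→Ref: bottleneck 5, flow now 5.
Augment Well→B→D→Ref: bottleneck 2, flow now 7.
Augment Well→B→E→Ref: bottleneck 4, flow now 11.
No augmenting path remains; maximum flow = 11.
In the residual graph, reachable from Well: {Well, A, B, D}.
Min-cut edges: A→C (5), B→E (4), D→Ref (2); capacity 5 + 4 + 2 = 11.
This cut is saturated, so no flow can exceed 11.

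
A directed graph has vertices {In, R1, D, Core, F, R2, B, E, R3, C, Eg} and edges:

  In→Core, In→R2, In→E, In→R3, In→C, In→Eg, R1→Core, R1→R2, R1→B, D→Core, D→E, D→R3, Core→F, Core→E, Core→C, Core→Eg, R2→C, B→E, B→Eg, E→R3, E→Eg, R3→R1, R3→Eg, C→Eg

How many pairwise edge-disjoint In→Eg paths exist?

Assign every edge capacity 1; by Menger, the answer equals the max flow.
Path In→Eg (+1); total 1.
Path In→Core→Eg (+1); total 2.
Path In→E→Eg (+1); total 3.
Path In→R3→Eg (+1); total 4.
Path In→C→Eg (+1); total 5.
No residual In→Eg path; max flow = 5.
Certifying cut of size 5: {C→Eg, In→Core, In→E, In→Eg, In→R3}.

5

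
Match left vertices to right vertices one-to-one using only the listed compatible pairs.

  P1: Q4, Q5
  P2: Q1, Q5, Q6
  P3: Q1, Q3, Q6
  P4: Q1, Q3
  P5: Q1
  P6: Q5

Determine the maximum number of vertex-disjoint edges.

Unit-capacity flow: source→left, listed edges, right→sink; max matching = max flow.
Augmenting path P1→Q4 (+1); matched 1.
Augmenting path P2→Q1 (+1); matched 2.
Augmenting path P3→Q3 (+1); matched 3.
Augmenting path P6→Q5 (+1); matched 4.
Augmenting path P4→Q1→P2→Q6 (+1); matched 5.
No augmenting path remains; maximum matching = 5.
König certificate: {P1, Q1, Q3, Q5, Q6} is a vertex cover of size 5 (every listed pair touches it), so no matching can be larger.

5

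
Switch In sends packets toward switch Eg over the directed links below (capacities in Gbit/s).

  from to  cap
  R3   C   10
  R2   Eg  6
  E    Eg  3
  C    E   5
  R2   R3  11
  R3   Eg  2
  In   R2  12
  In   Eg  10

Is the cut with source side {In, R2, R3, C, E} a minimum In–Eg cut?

Yes — it is a minimum cut (capacity 21).

Given cut capacity: 10 + 6 + 2 + 3 = 21.
Augment In→Eg: bottleneck 10, flow now 10.
Augment In→R2→Eg: bottleneck 6, flow now 16.
Augment In→R2→R3→Eg: bottleneck 2, flow now 18.
Augment In→R2→R3→C→E→Eg: bottleneck 3, flow now 21.
No augmenting path remains; maximum flow = 21.
Cut capacity 21 equals the max flow, so it is a minimum cut.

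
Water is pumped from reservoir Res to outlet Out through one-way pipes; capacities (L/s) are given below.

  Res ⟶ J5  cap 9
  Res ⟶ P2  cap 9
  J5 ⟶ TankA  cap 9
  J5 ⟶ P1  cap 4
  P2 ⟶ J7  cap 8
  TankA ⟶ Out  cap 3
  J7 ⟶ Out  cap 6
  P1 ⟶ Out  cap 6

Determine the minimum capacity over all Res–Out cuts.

Augment Res→J5→TankA→Out: bottleneck 3, flow now 3.
Augment Res→J5→P1→Out: bottleneck 4, flow now 7.
Augment Res→P2→J7→Out: bottleneck 6, flow now 13.
No augmenting path remains; maximum flow = 13.
By max-flow min-cut, the minimum cut capacity equals the max flow.
In the residual graph, reachable from Res: {Res, J5, P2, TankA, J7}.
Min-cut edges: J5→P1 (4), TankA→Out (3), J7→Out (6); capacity 4 + 3 + 6 = 13.

13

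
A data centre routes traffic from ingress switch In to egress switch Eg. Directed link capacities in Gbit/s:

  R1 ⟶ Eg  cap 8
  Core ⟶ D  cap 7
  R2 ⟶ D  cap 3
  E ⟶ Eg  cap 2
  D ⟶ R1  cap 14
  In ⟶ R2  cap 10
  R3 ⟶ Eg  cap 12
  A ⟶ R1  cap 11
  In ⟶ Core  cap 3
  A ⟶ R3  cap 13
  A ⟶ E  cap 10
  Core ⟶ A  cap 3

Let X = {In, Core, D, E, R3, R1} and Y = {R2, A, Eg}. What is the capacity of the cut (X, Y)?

Edges leaving {In, Core, D, E, R3, R1}: In→R2 (10), Core→A (3), E→Eg (2), R3→Eg (12), R1→Eg (8).
Cut capacity = 10 + 3 + 2 + 12 + 8 = 35.

35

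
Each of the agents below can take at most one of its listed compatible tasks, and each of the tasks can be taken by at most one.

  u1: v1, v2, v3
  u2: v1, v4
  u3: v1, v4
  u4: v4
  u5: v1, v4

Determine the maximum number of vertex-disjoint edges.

3

Unit-capacity flow: source→left, listed edges, right→sink; max matching = max flow.
Augmenting path u1→v1 (+1); matched 1.
Augmenting path u2→v4 (+1); matched 2.
Augmenting path u3→v1→u1→v2 (+1); matched 3.
No augmenting path remains; maximum matching = 3.
König certificate: {u1, v1, v4} is a vertex cover of size 3 (every listed pair touches it), so no matching can be larger.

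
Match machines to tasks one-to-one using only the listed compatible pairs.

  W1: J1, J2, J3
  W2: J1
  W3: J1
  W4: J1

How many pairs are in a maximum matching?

2

Unit-capacity flow: source→left, listed edges, right→sink; max matching = max flow.
Augmenting path W1→J1 (+1); matched 1.
Augmenting path W2→J1→W1→J2 (+1); matched 2.
No augmenting path remains; maximum matching = 2.
König certificate: {W1, J1} is a vertex cover of size 2 (every listed pair touches it), so no matching can be larger.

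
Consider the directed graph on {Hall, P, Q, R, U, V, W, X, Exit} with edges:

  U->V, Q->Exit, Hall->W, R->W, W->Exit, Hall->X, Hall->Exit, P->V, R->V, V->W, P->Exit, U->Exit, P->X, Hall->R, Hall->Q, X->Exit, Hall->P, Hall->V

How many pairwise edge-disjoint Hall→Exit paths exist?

5

Assign every edge capacity 1; by Menger, the answer equals the max flow.
Path Hall→Exit (+1); total 1.
Path Hall→P→Exit (+1); total 2.
Path Hall→Q→Exit (+1); total 3.
Path Hall→W→Exit (+1); total 4.
Path Hall→X→Exit (+1); total 5.
No residual Hall→Exit path; max flow = 5.
Certifying cut of size 5: {Hall→Exit, Hall→P, Hall→Q, Hall→X, W→Exit}.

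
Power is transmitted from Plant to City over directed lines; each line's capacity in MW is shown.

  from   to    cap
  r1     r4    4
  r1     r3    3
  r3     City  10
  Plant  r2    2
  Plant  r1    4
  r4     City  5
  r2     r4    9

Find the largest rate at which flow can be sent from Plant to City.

6

Augment Plant→r1→r3→City: bottleneck 3, flow now 3.
Augment Plant→r1→r4→City: bottleneck 1, flow now 4.
Augment Plant→r2→r4→City: bottleneck 2, flow now 6.
No augmenting path remains; maximum flow = 6.
In the residual graph, reachable from Plant: {Plant}.
Min-cut edges: Plant→r1 (4), Plant→r2 (2); capacity 4 + 2 = 6.
This cut is saturated, so no flow can exceed 6.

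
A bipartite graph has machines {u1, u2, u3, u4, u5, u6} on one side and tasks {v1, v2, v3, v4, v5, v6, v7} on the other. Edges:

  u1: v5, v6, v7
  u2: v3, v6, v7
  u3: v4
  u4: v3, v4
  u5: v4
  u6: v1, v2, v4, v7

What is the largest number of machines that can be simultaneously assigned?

Unit-capacity flow: source→left, listed edges, right→sink; max matching = max flow.
Augmenting path u1→v5 (+1); matched 1.
Augmenting path u2→v3 (+1); matched 2.
Augmenting path u3→v4 (+1); matched 3.
Augmenting path u6→v1 (+1); matched 4.
Augmenting path u4→v3→u2→v6 (+1); matched 5.
No augmenting path remains; maximum matching = 5.
König certificate: {u1, u2, u4, u6, v4} is a vertex cover of size 5 (every listed pair touches it), so no matching can be larger.

5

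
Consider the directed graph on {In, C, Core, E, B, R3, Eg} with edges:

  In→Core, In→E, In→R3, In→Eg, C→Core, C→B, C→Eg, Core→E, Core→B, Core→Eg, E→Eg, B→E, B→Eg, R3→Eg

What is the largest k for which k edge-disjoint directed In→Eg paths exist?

Assign every edge capacity 1; by Menger, the answer equals the max flow.
Path In→Eg (+1); total 1.
Path In→Core→Eg (+1); total 2.
Path In→E→Eg (+1); total 3.
Path In→R3→Eg (+1); total 4.
No residual In→Eg path; max flow = 4.
Certifying cut of size 4: {In→Core, In→E, In→Eg, In→R3}.

4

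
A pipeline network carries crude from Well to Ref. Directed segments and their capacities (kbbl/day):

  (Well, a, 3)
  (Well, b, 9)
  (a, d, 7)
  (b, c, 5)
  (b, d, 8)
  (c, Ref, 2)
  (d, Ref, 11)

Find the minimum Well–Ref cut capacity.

Augment Well→a→d→Ref: bottleneck 3, flow now 3.
Augment Well→b→c→Ref: bottleneck 2, flow now 5.
Augment Well→b→d→Ref: bottleneck 7, flow now 12.
No augmenting path remains; maximum flow = 12.
By max-flow min-cut, the minimum cut capacity equals the max flow.
In the residual graph, reachable from Well: {Well}.
Min-cut edges: Well→a (3), Well→b (9); capacity 3 + 9 = 12.

12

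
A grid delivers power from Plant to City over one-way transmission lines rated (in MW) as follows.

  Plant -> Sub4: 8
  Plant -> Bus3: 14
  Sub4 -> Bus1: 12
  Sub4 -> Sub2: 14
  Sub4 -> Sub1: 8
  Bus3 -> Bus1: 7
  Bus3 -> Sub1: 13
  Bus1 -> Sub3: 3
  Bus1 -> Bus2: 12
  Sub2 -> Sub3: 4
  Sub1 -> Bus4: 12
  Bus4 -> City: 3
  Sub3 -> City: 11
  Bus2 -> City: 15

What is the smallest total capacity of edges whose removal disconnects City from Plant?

18

Augment Plant→Sub4→Bus1→Sub3→City: bottleneck 3, flow now 3.
Augment Plant→Sub4→Bus1→Bus2→City: bottleneck 5, flow now 8.
Augment Plant→Bus3→Bus1→Bus2→City: bottleneck 7, flow now 15.
Augment Plant→Bus3→Sub1→Bus4→City: bottleneck 3, flow now 18.
No augmenting path remains; maximum flow = 18.
By max-flow min-cut, the minimum cut capacity equals the max flow.
In the residual graph, reachable from Plant: {Plant, Bus3, Sub1, Bus4}.
Min-cut edges: Plant→Sub4 (8), Bus3→Bus1 (7), Bus4→City (3); capacity 8 + 7 + 3 = 18.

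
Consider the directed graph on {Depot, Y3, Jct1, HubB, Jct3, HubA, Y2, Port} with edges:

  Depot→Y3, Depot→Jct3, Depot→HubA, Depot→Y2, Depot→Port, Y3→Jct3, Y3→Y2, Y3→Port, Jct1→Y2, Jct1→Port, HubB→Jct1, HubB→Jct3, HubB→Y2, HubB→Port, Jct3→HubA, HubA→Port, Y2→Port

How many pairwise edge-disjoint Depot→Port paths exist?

Assign every edge capacity 1; by Menger, the answer equals the max flow.
Path Depot→Port (+1); total 1.
Path Depot→Y3→Port (+1); total 2.
Path Depot→HubA→Port (+1); total 3.
Path Depot→Y2→Port (+1); total 4.
No residual Depot→Port path; max flow = 4.
Certifying cut of size 4: {Depot→Port, Depot→Y2, Depot→Y3, HubA→Port}.

4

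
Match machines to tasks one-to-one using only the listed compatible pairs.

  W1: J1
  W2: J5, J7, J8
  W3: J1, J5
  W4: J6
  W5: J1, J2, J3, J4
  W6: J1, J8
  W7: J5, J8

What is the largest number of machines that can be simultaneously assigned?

Unit-capacity flow: source→left, listed edges, right→sink; max matching = max flow.
Augmenting path W1→J1 (+1); matched 1.
Augmenting path W2→J5 (+1); matched 2.
Augmenting path W4→J6 (+1); matched 3.
Augmenting path W5→J2 (+1); matched 4.
Augmenting path W6→J8 (+1); matched 5.
Augmenting path W3→J5→W2→J7 (+1); matched 6.
No augmenting path remains; maximum matching = 6.
König certificate: {W2, W4, W5, J1, J5, J8} is a vertex cover of size 6 (every listed pair touches it), so no matching can be larger.

6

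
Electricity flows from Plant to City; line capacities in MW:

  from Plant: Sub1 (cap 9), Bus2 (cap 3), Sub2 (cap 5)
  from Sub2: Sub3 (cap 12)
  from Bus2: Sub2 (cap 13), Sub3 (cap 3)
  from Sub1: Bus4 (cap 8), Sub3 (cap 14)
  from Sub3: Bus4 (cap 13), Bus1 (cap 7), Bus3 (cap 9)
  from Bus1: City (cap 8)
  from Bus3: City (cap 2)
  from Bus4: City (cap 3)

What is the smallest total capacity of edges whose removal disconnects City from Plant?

Augment Plant→Sub1→Bus4→City: bottleneck 3, flow now 3.
Augment Plant→Sub2→Sub3→Bus1→City: bottleneck 5, flow now 8.
Augment Plant→Bus2→Sub3→Bus1→City: bottleneck 2, flow now 10.
Augment Plant→Bus2→Sub3→Bus3→City: bottleneck 1, flow now 11.
Augment Plant→Sub1→Sub3→Bus3→City: bottleneck 1, flow now 12.
No augmenting path remains; maximum flow = 12.
By max-flow min-cut, the minimum cut capacity equals the max flow.
In the residual graph, reachable from Plant: {Plant, Sub2, Bus2, Sub1, Sub3, Bus3, Bus4}.
Min-cut edges: Sub3→Bus1 (7), Bus3→City (2), Bus4→City (3); capacity 7 + 2 + 3 = 12.

12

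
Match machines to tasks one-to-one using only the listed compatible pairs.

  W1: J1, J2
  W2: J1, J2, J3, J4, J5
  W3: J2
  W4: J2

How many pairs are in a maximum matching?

Unit-capacity flow: source→left, listed edges, right→sink; max matching = max flow.
Augmenting path W1→J1 (+1); matched 1.
Augmenting path W2→J2 (+1); matched 2.
Augmenting path W3→J2→W2→J3 (+1); matched 3.
No augmenting path remains; maximum matching = 3.
König certificate: {W1, W2, J2} is a vertex cover of size 3 (every listed pair touches it), so no matching can be larger.

3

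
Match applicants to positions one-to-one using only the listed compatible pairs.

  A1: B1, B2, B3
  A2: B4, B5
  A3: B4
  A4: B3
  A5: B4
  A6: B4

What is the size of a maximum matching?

4

Unit-capacity flow: source→left, listed edges, right→sink; max matching = max flow.
Augmenting path A1→B1 (+1); matched 1.
Augmenting path A2→B4 (+1); matched 2.
Augmenting path A4→B3 (+1); matched 3.
Augmenting path A3→B4→A2→B5 (+1); matched 4.
No augmenting path remains; maximum matching = 4.
König certificate: {A1, A2, A4, B4} is a vertex cover of size 4 (every listed pair touches it), so no matching can be larger.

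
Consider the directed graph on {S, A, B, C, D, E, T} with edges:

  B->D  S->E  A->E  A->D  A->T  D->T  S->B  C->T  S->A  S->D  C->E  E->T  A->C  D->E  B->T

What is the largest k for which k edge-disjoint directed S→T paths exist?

4

Assign every edge capacity 1; by Menger, the answer equals the max flow.
Path S→A→T (+1); total 1.
Path S→B→T (+1); total 2.
Path S→D→T (+1); total 3.
Path S→E→T (+1); total 4.
No residual S→T path; max flow = 4.
Certifying cut of size 4: {S→A, S→B, S→D, S→E}.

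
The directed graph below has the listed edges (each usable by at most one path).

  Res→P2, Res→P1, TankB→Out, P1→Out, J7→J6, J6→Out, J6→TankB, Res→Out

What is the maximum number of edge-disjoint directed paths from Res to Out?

Assign every edge capacity 1; by Menger, the answer equals the max flow.
Path Res→Out (+1); total 1.
Path Res→P1→Out (+1); total 2.
No residual Res→Out path; max flow = 2.
Certifying cut of size 2: {Res→Out, Res→P1}.

2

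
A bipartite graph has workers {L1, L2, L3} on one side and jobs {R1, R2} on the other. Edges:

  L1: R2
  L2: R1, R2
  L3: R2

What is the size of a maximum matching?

2

Unit-capacity flow: source→left, listed edges, right→sink; max matching = max flow.
Augmenting path L1→R2 (+1); matched 1.
Augmenting path L2→R1 (+1); matched 2.
No augmenting path remains; maximum matching = 2.
König certificate: {L2, R2} is a vertex cover of size 2 (every listed pair touches it), so no matching can be larger.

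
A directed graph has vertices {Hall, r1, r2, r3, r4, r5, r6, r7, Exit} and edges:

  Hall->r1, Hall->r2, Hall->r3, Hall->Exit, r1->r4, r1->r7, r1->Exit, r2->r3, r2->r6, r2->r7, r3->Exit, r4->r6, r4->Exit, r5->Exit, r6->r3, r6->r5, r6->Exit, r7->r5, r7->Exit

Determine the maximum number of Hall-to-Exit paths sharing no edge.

Assign every edge capacity 1; by Menger, the answer equals the max flow.
Path Hall→Exit (+1); total 1.
Path Hall→r1→Exit (+1); total 2.
Path Hall→r3→Exit (+1); total 3.
Path Hall→r2→r6→Exit (+1); total 4.
No residual Hall→Exit path; max flow = 4.
Certifying cut of size 4: {Hall→Exit, Hall→r1, Hall→r2, Hall→r3}.

4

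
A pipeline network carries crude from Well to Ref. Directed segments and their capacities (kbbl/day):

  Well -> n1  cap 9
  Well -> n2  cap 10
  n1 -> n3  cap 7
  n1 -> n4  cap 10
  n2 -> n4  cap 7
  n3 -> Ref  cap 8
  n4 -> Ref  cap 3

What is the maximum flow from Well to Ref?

Augment Well→n1→n3→Ref: bottleneck 7, flow now 7.
Augment Well→n1→n4→Ref: bottleneck 2, flow now 9.
Augment Well→n2→n4→Ref: bottleneck 1, flow now 10.
No augmenting path remains; maximum flow = 10.
In the residual graph, reachable from Well: {Well, n1, n2, n4}.
Min-cut edges: n1→n3 (7), n4→Ref (3); capacity 7 + 3 = 10.
This cut is saturated, so no flow can exceed 10.

10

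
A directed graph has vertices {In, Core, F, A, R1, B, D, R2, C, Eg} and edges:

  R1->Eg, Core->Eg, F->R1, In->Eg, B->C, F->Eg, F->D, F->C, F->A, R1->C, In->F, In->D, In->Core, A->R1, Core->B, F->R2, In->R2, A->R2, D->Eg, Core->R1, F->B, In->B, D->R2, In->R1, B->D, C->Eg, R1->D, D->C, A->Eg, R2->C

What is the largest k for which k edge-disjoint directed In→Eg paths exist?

6

Assign every edge capacity 1; by Menger, the answer equals the max flow.
Path In→Eg (+1); total 1.
Path In→Core→Eg (+1); total 2.
Path In→F→Eg (+1); total 3.
Path In→R1→Eg (+1); total 4.
Path In→D→Eg (+1); total 5.
Path In→B→C→Eg (+1); total 6.
No residual In→Eg path; max flow = 6.
Certifying cut of size 6: {C→Eg, D→Eg, In→Core, In→Eg, In→F, In→R1}.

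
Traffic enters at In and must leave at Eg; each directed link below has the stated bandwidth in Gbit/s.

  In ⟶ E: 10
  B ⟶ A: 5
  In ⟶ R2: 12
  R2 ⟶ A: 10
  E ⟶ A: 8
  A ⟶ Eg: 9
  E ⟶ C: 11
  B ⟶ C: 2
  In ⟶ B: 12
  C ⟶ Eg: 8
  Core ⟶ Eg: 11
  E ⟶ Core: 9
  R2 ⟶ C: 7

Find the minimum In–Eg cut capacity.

Augment In→R2→A→Eg: bottleneck 9, flow now 9.
Augment In→R2→C→Eg: bottleneck 3, flow now 12.
Augment In→B→C→Eg: bottleneck 2, flow now 14.
Augment In→E→Core→Eg: bottleneck 9, flow now 23.
Augment In→E→C→Eg: bottleneck 1, flow now 24.
Augment In→B→A→R2→C→Eg: bottleneck 2, flow now 26. (uses reverse residual edge)
No augmenting path remains; maximum flow = 26.
By max-flow min-cut, the minimum cut capacity equals the max flow.
In the residual graph, reachable from In: {In, R2, B, E, A, C}.
Min-cut edges: E→Core (9), A→Eg (9), C→Eg (8); capacity 9 + 9 + 8 = 26.

26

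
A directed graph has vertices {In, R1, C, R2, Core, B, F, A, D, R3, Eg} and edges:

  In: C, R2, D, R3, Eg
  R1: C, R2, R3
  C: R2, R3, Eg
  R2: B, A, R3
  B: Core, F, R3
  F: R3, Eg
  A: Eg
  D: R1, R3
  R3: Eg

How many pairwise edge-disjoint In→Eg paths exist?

Assign every edge capacity 1; by Menger, the answer equals the max flow.
Path In→Eg (+1); total 1.
Path In→C→Eg (+1); total 2.
Path In→R3→Eg (+1); total 3.
Path In→R2→A→Eg (+1); total 4.
Path In→D→R1→R2→B→F→Eg (+1); total 5.
No residual In→Eg path; max flow = 5.
Certifying cut of size 5: {In→C, In→D, In→Eg, In→R2, In→R3}.

5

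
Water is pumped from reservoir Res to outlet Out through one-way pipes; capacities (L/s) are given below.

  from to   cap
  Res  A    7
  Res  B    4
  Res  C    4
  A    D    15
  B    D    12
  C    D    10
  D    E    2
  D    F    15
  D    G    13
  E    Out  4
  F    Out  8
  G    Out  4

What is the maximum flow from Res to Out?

14

Augment Res→A→D→E→Out: bottleneck 2, flow now 2.
Augment Res→A→D→F→Out: bottleneck 5, flow now 7.
Augment Res→B→D→F→Out: bottleneck 3, flow now 10.
Augment Res→B→D→G→Out: bottleneck 1, flow now 11.
Augment Res→C→D→G→Out: bottleneck 3, flow now 14.
No augmenting path remains; maximum flow = 14.
In the residual graph, reachable from Res: {Res, A, B, C, D, F, G}.
Min-cut edges: D→E (2), F→Out (8), G→Out (4); capacity 2 + 8 + 4 = 14.
This cut is saturated, so no flow can exceed 14.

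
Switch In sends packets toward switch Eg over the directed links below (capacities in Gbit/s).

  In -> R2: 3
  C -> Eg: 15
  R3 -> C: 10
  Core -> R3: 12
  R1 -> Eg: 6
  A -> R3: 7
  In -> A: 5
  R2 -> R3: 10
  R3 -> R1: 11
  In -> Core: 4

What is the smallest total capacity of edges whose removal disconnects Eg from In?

12

Augment In→A→R3→R1→Eg: bottleneck 5, flow now 5.
Augment In→Core→R3→R1→Eg: bottleneck 1, flow now 6.
Augment In→Core→R3→C→Eg: bottleneck 3, flow now 9.
Augment In→R2→R3→C→Eg: bottleneck 3, flow now 12.
No augmenting path remains; maximum flow = 12.
By max-flow min-cut, the minimum cut capacity equals the max flow.
In the residual graph, reachable from In: {In}.
Min-cut edges: In→A (5), In→Core (4), In→R2 (3); capacity 5 + 4 + 3 = 12.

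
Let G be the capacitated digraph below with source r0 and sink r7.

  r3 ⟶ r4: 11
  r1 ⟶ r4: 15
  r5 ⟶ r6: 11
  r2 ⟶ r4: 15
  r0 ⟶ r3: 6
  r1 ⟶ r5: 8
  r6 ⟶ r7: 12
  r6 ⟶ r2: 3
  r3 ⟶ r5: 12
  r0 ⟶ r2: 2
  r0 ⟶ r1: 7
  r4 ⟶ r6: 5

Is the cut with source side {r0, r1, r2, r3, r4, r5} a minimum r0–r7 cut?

No — its capacity is 16, but the minimum cut has capacity 12.

Given cut capacity: 5 + 11 = 16.
Augment r0→r1→r4→r6→r7: bottleneck 5, flow now 5.
Augment r0→r1→r5→r6→r7: bottleneck 2, flow now 7.
Augment r0→r3→r5→r6→r7: bottleneck 5, flow now 12.
No augmenting path remains; maximum flow = 12.
In the residual graph, reachable from r0: {r0, r1, r2, r3, r4, r5, r6}.
Min-cut edges: r6→r7 (12); capacity 12 = 12.
Cut capacity 16 exceeds the max flow 12, so it is not minimum.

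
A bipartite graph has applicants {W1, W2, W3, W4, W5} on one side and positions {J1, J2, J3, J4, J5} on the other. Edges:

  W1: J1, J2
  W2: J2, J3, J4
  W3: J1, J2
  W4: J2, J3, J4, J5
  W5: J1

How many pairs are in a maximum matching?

Unit-capacity flow: source→left, listed edges, right→sink; max matching = max flow.
Augmenting path W1→J1 (+1); matched 1.
Augmenting path W2→J2 (+1); matched 2.
Augmenting path W4→J3 (+1); matched 3.
Augmenting path W3→J2→W2→J4 (+1); matched 4.
No augmenting path remains; maximum matching = 4.
König certificate: {W2, W4, J1, J2} is a vertex cover of size 4 (every listed pair touches it), so no matching can be larger.

4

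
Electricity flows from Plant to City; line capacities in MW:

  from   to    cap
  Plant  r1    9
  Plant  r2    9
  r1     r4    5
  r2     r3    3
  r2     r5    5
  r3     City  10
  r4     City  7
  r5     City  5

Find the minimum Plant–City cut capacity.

Augment Plant→r1→r4→City: bottleneck 5, flow now 5.
Augment Plant→r2→r3→City: bottleneck 3, flow now 8.
Augment Plant→r2→r5→City: bottleneck 5, flow now 13.
No augmenting path remains; maximum flow = 13.
By max-flow min-cut, the minimum cut capacity equals the max flow.
In the residual graph, reachable from Plant: {Plant, r1, r2}.
Min-cut edges: r1→r4 (5), r2→r3 (3), r2→r5 (5); capacity 5 + 3 + 5 = 13.

13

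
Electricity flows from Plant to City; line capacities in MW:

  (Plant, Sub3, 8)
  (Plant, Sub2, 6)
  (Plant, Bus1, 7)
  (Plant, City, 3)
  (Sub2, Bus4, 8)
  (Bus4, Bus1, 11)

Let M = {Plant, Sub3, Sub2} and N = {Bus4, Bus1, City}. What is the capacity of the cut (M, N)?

18

Edges leaving {Plant, Sub3, Sub2}: Plant→Bus1 (7), Plant→City (3), Sub2→Bus4 (8).
Cut capacity = 7 + 3 + 8 = 18.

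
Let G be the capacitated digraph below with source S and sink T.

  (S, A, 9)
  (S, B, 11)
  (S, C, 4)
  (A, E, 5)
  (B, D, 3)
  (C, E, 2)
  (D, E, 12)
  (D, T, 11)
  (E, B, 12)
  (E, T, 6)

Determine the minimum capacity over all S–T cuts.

Augment S→A→E→T: bottleneck 5, flow now 5.
Augment S→B→D→T: bottleneck 3, flow now 8.
Augment S→C→E→T: bottleneck 1, flow now 9.
No augmenting path remains; maximum flow = 9.
By max-flow min-cut, the minimum cut capacity equals the max flow.
In the residual graph, reachable from S: {S, A, B, C, E}.
Min-cut edges: B→D (3), E→T (6); capacity 3 + 6 = 9.

9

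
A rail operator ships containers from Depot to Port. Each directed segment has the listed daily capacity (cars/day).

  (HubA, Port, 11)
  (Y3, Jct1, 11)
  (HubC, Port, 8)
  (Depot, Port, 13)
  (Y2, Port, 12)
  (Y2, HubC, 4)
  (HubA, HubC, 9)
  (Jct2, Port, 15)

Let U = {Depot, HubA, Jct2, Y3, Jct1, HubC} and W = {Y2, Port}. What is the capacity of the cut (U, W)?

Edges leaving {Depot, HubA, Jct2, Y3, Jct1, HubC}: Depot→Port (13), HubA→Port (11), Jct2→Port (15), HubC→Port (8).
Cut capacity = 13 + 11 + 15 + 8 = 47.

47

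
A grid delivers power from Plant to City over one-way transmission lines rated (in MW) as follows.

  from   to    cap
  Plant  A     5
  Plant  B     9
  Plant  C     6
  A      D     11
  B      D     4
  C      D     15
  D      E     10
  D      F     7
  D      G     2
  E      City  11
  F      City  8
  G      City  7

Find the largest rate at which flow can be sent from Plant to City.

15

Augment Plant→A→D→E→City: bottleneck 5, flow now 5.
Augment Plant→B→D→E→City: bottleneck 4, flow now 9.
Augment Plant→C→D→E→City: bottleneck 1, flow now 10.
Augment Plant→C→D→F→City: bottleneck 5, flow now 15.
No augmenting path remains; maximum flow = 15.
In the residual graph, reachable from Plant: {Plant, B}.
Min-cut edges: Plant→A (5), Plant→C (6), B→D (4); capacity 5 + 6 + 4 = 15.
This cut is saturated, so no flow can exceed 15.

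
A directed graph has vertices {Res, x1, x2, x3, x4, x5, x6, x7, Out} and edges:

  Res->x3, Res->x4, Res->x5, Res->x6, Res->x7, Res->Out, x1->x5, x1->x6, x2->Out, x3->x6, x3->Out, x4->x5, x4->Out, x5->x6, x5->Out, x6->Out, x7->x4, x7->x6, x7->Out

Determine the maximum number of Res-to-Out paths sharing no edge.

6

Assign every edge capacity 1; by Menger, the answer equals the max flow.
Path Res→Out (+1); total 1.
Path Res→x3→Out (+1); total 2.
Path Res→x4→Out (+1); total 3.
Path Res→x5→Out (+1); total 4.
Path Res→x6→Out (+1); total 5.
Path Res→x7→Out (+1); total 6.
No residual Res→Out path; max flow = 6.
Certifying cut of size 6: {Res→Out, Res→x3, Res→x4, Res→x5, Res→x6, Res→x7}.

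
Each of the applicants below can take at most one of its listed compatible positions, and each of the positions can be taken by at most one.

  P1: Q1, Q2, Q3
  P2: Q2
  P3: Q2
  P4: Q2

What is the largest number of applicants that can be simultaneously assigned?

2

Unit-capacity flow: source→left, listed edges, right→sink; max matching = max flow.
Augmenting path P1→Q1 (+1); matched 1.
Augmenting path P2→Q2 (+1); matched 2.
No augmenting path remains; maximum matching = 2.
König certificate: {P1, Q2} is a vertex cover of size 2 (every listed pair touches it), so no matching can be larger.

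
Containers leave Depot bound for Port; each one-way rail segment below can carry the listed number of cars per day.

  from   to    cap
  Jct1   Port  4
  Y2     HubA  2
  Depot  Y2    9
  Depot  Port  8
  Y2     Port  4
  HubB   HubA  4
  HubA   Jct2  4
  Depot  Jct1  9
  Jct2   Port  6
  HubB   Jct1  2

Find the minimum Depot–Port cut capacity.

Augment Depot→Port: bottleneck 8, flow now 8.
Augment Depot→Y2→Port: bottleneck 4, flow now 12.
Augment Depot→Jct1→Port: bottleneck 4, flow now 16.
Augment Depot→Y2→HubA→Jct2→Port: bottleneck 2, flow now 18.
No augmenting path remains; maximum flow = 18.
By max-flow min-cut, the minimum cut capacity equals the max flow.
In the residual graph, reachable from Depot: {Depot, Y2, Jct1}.
Min-cut edges: Depot→Port (8), Y2→HubA (2), Y2→Port (4), Jct1→Port (4); capacity 8 + 2 + 4 + 4 = 18.

18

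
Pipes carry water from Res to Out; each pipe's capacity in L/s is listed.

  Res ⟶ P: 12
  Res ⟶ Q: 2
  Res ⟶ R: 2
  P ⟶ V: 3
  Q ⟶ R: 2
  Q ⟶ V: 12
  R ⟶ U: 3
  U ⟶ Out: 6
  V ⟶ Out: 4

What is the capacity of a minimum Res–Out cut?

7

Augment Res→P→V→Out: bottleneck 3, flow now 3.
Augment Res→Q→V→Out: bottleneck 1, flow now 4.
Augment Res→R→U→Out: bottleneck 2, flow now 6.
Augment Res→Q→R→U→Out: bottleneck 1, flow now 7.
No augmenting path remains; maximum flow = 7.
By max-flow min-cut, the minimum cut capacity equals the max flow.
In the residual graph, reachable from Res: {Res, P}.
Min-cut edges: Res→Q (2), Res→R (2), P→V (3); capacity 2 + 2 + 3 = 7.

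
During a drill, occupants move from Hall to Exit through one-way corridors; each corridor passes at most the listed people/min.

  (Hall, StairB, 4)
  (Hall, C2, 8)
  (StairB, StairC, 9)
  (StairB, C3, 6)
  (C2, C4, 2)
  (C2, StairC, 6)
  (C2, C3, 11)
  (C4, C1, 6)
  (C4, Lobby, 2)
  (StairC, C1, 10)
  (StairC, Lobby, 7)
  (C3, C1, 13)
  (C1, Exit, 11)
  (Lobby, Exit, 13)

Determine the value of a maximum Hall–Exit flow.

Augment Hall→StairB→StairC→C1→Exit: bottleneck 4, flow now 4.
Augment Hall→C2→C4→C1→Exit: bottleneck 2, flow now 6.
Augment Hall→C2→StairC→C1→Exit: bottleneck 5, flow now 11.
Augment Hall→C2→StairC→Lobby→Exit: bottleneck 1, flow now 12.
No augmenting path remains; maximum flow = 12.
In the residual graph, reachable from Hall: {Hall}.
Min-cut edges: Hall→StairB (4), Hall→C2 (8); capacity 4 + 8 = 12.
This cut is saturated, so no flow can exceed 12.

12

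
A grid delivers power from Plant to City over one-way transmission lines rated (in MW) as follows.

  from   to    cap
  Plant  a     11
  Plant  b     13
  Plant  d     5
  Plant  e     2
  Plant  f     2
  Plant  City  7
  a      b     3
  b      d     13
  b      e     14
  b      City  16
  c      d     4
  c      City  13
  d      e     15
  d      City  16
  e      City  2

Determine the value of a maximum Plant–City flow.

30

Augment Plant→City: bottleneck 7, flow now 7.
Augment Plant→b→City: bottleneck 13, flow now 20.
Augment Plant→d→City: bottleneck 5, flow now 25.
Augment Plant→e→City: bottleneck 2, flow now 27.
Augment Plant→a→b→City: bottleneck 3, flow now 30.
No augmenting path remains; maximum flow = 30.
In the residual graph, reachable from Plant: {Plant, a, f}.
Min-cut edges: Plant→b (13), Plant→d (5), Plant→e (2), Plant→City (7), a→b (3); capacity 13 + 5 + 2 + 7 + 3 = 30.
This cut is saturated, so no flow can exceed 30.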